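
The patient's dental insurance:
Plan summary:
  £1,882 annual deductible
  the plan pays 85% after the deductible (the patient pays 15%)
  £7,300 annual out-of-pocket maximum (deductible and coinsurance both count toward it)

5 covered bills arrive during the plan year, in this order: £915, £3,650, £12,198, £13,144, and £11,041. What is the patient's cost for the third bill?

#1 (£915): entire amount goes to the deductible. Cost to patient: £915. OOP to date £915.
#2 (£3,650): £967 to deductible, leaving £2,683; coinsurance £2,683 × 15% = £402.45. Cost to patient: £1,369.45. OOP to date £2,284.45.
#3 (£12,198): 15% coinsurance on £12,198 = £1,829.70. Patient pays £1,829.70; OOP now £4,114.15.

£1,829.70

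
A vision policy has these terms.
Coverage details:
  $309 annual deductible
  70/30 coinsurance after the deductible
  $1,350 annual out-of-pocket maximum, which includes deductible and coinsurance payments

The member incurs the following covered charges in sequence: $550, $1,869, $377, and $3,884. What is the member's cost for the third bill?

$113.10

Claim 1 ($550): $309 to deductible, leaving $241; 30% of $241 = $72.30. Member pays $381.30; OOP now $381.30.
Claim 2 ($1,869): deductible already satisfied, so member's share is 30% × $1,869 = $560.70. Member pays $560.70; OOP now $942.
Claim 3 ($377): deductible met; 30% of $377 = $113.10. Cost to member: $113.10. OOP to date $1,055.10.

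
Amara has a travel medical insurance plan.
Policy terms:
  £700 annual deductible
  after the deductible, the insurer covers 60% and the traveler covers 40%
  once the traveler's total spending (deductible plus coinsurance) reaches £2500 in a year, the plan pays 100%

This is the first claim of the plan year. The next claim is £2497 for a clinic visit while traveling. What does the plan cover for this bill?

£1078.20

Nothing has been paid toward the £700 deductible, so the first £700 of this charge is applied there.
After the £700 deductible portion, £2497 − £700 = £1797 is subject to coinsurance.
Coinsurance: £1797 × 40% = £718.80.
So the traveler owes £700 + £718.80 = £1418.80 before any cap.
Cumulative spending £0 + £1418.80 = £1418.80 stays under the £2500 maximum.
The insurer covers the remainder: £2497 − £1418.80 = £1078.20.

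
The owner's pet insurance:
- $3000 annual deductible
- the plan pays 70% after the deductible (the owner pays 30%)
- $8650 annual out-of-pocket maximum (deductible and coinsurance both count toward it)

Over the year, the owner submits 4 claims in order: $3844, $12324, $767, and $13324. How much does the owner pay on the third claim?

$230.10

Claim 1 ($3844): deductible takes $3000, $844 remains; 30% of $844 = $253.20. Owner pays $3253.20; OOP now $3253.20.
Claim 2 ($12324): 30% coinsurance on $12324 = $3697.20. Cost to owner: $3697.20. OOP to date $6950.40.
Claim 3 ($767): 30% coinsurance on $767 = $230.10. Cost to owner: $230.10. OOP to date $7180.50.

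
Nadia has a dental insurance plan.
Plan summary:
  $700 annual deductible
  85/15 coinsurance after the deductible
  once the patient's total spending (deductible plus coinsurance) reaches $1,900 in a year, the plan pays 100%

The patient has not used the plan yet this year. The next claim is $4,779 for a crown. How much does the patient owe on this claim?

Deductible not yet touched, so the first $700 of the bill goes to the deductible.
That leaves $4,779 − $700 = $4,079 for coinsurance.
15% of $4,079 = $611.85 falls to the patient.
Patient responsibility before any cap: $700 + $611.85 = $1,311.85.
Year-to-date out-of-pocket becomes $0 + $1,311.85 = $1,311.85, still under the $1,900 maximum, so no cap applies.

$1,311.85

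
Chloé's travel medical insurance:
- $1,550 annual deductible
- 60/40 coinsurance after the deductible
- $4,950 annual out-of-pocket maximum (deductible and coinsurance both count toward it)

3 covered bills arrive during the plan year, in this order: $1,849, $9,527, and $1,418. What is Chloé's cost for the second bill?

#1 ($1,849): deductible takes $1,550, $299 remains; traveler's 40% is $119.60. Traveler owes $1,669.60 (running OOP $1,669.60).
#2 ($9,527): deductible already satisfied, so traveler's share is 40% × $9,527 = $3,810.80. Adding that to $1,669.60 gives $5,480.40, past the $4,950 cap; traveler pays only $4,950 − $1,669.60 = $3,280.40.

$3,280.40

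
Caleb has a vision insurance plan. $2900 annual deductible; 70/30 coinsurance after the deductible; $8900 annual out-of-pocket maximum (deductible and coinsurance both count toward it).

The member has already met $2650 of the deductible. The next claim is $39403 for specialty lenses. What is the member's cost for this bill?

$6250

$2650 of the $2900 deductible is already met, leaving $250.
That leaves $39403 − $250 = $39153 for coinsurance.
30% of $39153 = $11745.90 falls to the member.
So the member owes $250 + $11745.90 = $11995.90 before any cap.
Year-to-date out-of-pocket would reach $2650 + $11995.90 = $14645.90, above the $8900 maximum, so the member pays only $8900 − $2650 = $6250.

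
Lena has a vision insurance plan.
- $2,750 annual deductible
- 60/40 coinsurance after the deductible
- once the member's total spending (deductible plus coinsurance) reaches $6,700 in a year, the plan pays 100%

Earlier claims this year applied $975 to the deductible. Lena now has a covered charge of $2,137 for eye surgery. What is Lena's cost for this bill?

$1,919.80

Deductible still to meet: $2,750 − $975 = $1,775.
That leaves $2,137 − $1,775 = $362 for coinsurance.
Coinsurance: $362 × 40% = $144.80.
So the member owes $1,775 + $144.80 = $1,919.80 before any cap.
Year-to-date out-of-pocket becomes $975 + $1,919.80 = $2,894.80, still under the $6,700 maximum, so no cap applies.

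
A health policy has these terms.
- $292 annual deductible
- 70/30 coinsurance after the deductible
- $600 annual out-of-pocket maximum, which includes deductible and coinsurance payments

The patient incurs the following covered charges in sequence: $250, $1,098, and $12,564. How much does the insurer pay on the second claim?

$748

Claim 1 — $250: fully absorbed by the deductible. Cost to patient: $250. OOP to date $250. Insurer: $250 − $250 = $0.
Claim 2 — $1,098: deductible takes $42, $1,056 remains; coinsurance $1,056 × 30% = $316.80. Deductible plus coinsurance: $42 + $316.80 = $358.80. That would push OOP to $608.80, over the $600 cap, so patient pays $600 − $250 = $350. Insurer: $1,098 − $350 = $748.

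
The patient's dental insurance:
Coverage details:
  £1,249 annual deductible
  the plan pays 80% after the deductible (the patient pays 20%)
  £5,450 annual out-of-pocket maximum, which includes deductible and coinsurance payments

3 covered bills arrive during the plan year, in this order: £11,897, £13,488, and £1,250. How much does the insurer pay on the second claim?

Claim 1 (£11,897): deductible takes £1,249, £10,648 remains; patient's 20% is £2,129.60. Cost to patient: £3,378.60. OOP to date £3,378.60. Insurer: £11,897 − £3,378.60 = £8,518.40.
Claim 2 (£13,488): deductible already satisfied, so patient's share is 20% × £13,488 = £2,697.60. Adding that to £3,378.60 gives £6,076.20, past the £5,450 cap; patient pays only £5,450 − £3,378.60 = £2,071.40. Plan pays £13,488 − £2,071.40 = £11,416.60.

£11,416.60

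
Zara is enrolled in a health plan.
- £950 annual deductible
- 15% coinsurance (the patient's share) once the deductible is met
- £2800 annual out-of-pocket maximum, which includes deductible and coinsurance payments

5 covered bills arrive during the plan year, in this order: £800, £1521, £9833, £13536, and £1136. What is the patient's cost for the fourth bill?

Claim 1 — £800: entire amount goes to the deductible. Patient owes £800 (running OOP £800).
Claim 2 — £1521: deductible takes £150, £1371 remains; coinsurance £1371 × 15% = £205.65. Patient owes £355.65 (running OOP £1155.65).
Claim 3 — £9833: deductible already satisfied, so patient's share is 15% × £9833 = £1474.95. Cost to patient: £1474.95. OOP to date £2630.60.
Claim 4 — £13536: deductible met; 15% of £13536 = £2030.40. OOP would hit £4661 > £2800, so the cap limits the patient to £2800 − £2630.60 = £169.40.

£169.40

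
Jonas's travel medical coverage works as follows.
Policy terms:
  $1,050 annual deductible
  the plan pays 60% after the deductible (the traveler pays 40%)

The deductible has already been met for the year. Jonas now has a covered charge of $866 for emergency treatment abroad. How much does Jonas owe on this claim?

With the deductible met, the entire $866 is subject to coinsurance.
Coinsurance: $866 × 40% = $346.40.

$346.40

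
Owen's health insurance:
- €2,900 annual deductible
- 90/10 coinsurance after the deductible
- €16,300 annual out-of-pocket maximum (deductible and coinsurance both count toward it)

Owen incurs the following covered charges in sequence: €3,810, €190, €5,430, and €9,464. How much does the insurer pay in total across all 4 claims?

Claim 1 — €3,810: deductible takes €2,900, €910 remains; 10% of €910 = €91. Patient owes €2,991 (running OOP €2,991). Insurer: €3,810 − €2,991 = €819.
Claim 2 — €190: 10% coinsurance on €190 = €19. Cost to patient: €19. OOP to date €3,010. Plan pays €190 − €19 = €171.
Claim 3 — €5,430: deductible met; 10% of €5,430 = €543. Patient pays €543; OOP now €3,553. Plan pays €5,430 − €543 = €4,887.
Claim 4 — €9,464: deductible met; 10% of €9,464 = €946.40. Patient pays €946.40; OOP now €4,499.40. Insurer: €9,464 − €946.40 = €8,517.60.
Insurer total = bills − patient's total = €18,894 − €4,499.40 = €14,394.60.

€14,394.60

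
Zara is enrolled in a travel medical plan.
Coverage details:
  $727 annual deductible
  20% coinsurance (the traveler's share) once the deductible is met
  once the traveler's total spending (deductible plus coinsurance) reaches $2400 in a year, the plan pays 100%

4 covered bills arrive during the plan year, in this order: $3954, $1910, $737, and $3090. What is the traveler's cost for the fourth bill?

$498.20

Bill 1, $3954: $727 to deductible, leaving $3227; traveler's 20% is $645.40. Cost to traveler: $1372.40. OOP to date $1372.40.
Bill 2, $1910: 20% coinsurance on $1910 = $382. Traveler owes $382 (running OOP $1754.40).
Bill 3, $737: deductible already satisfied, so traveler's share is 20% × $737 = $147.40. Traveler owes $147.40 (running OOP $1901.80).
Bill 4, $3090: deductible already satisfied, so traveler's share is 20% × $3090 = $618. That would push OOP to $2519.80, over the $2400 cap, so traveler pays $2400 − $1901.80 = $498.20.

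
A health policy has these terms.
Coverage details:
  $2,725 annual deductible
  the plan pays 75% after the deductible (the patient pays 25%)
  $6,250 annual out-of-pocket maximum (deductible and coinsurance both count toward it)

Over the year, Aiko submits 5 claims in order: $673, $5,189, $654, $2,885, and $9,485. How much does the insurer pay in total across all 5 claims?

$12,636

Claim 1 ($673): all of it applies to the deductible. Cost to patient: $673. OOP to date $673. Insurer: $673 − $673 = $0.
Claim 2 ($5,189): $2,052 to deductible, leaving $3,137; patient's 25% is $784.25. Patient owes $2,836.25 (running OOP $3,509.25). Insurer: $5,189 − $2,836.25 = $2,352.75.
Claim 3 ($654): deductible met; 25% of $654 = $163.50. Patient owes $163.50 (running OOP $3,672.75). Insurer: $654 − $163.50 = $490.50.
Claim 4 ($2,885): 25% coinsurance on $2,885 = $721.25. Patient pays $721.25; OOP now $4,394. Insurer: $2,885 − $721.25 = $2,163.75.
Claim 5 ($9,485): deductible met; 25% of $9,485 = $2,371.25. Adding that to $4,394 gives $6,765.25, past the $6,250 cap; patient pays only $6,250 − $4,394 = $1,856. Plan pays $9,485 − $1,856 = $7,629.
Insurer total = bills − patient's total = $18,886 − $6,250 = $12,636.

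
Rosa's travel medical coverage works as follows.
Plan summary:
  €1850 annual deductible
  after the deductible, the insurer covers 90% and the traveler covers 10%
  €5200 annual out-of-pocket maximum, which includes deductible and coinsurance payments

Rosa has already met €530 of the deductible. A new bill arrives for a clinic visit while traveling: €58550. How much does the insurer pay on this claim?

€53880

Remaining deductible: €1850 − €530 = €1320.
The remaining €57230 (= €58550 − €1320) moves to coinsurance.
10% of €57230 = €5723 falls to the traveler.
Traveler responsibility before any cap: €1320 + €5723 = €7043.
That would bring total out-of-pocket to €7573, past the €5200 cap. The traveler is capped at €5200 − €530 = €4670 on this claim.
The insurer covers the remainder: €58550 − €4670 = €53880.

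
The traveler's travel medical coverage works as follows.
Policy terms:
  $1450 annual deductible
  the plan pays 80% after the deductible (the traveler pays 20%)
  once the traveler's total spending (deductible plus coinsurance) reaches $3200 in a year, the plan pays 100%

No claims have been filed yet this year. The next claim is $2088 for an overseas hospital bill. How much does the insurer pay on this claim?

$510.40

The full $1450 deductible is still open; $1450 of this bill applies to it.
After the $1450 deductible portion, $2088 − $1450 = $638 is subject to coinsurance.
Coinsurance: $638 × 20% = $127.60.
Traveler responsibility before any cap: $1450 + $127.60 = $1577.60.
Cumulative spending $0 + $1577.60 = $1577.60 stays under the $3200 maximum.
Insurer pays the balance: $2088 − $1577.60 = $510.40.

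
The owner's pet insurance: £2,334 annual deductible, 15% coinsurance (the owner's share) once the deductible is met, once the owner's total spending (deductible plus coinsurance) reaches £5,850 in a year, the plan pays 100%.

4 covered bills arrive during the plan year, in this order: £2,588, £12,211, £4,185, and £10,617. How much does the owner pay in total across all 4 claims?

Claim 1 (£2,588): £2,334 to deductible, leaving £254; coinsurance £254 × 15% = £38.10. Cost to owner: £2,372.10. OOP to date £2,372.10.
Claim 2 (£12,211): 15% coinsurance on £12,211 = £1,831.65. Owner pays £1,831.65; OOP now £4,203.75.
Claim 3 (£4,185): deductible met; 15% of £4,185 = £627.75. Owner pays £627.75; OOP now £4,831.50.
Claim 4 (£10,617): 15% coinsurance on £10,617 = £1,592.55. OOP would hit £6,424.05 > £5,850, so the cap limits the owner to £5,850 − £4,831.50 = £1,018.50.
Total paid by the owner: £2,372.10 + £1,831.65 + £627.75 + £1,018.50 = £5,850.

£5,850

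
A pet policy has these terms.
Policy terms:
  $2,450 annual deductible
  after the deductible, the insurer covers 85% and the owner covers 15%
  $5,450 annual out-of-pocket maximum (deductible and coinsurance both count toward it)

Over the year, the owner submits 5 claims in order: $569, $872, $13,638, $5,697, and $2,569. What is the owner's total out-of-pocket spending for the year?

$5,450

Claim 1 ($569): entire amount goes to the deductible. Owner owes $569 (running OOP $569).
Claim 2 ($872): entire amount goes to the deductible. Owner pays $872; OOP now $1,441.
Claim 3 ($13,638): deductible takes $1,009, $12,629 remains; 15% of $12,629 = $1,894.35. Cost to owner: $2,903.35. OOP to date $4,344.35.
Claim 4 ($5,697): 15% coinsurance on $5,697 = $854.55. Cost to owner: $854.55. OOP to date $5,198.90.
Claim 5 ($2,569): deductible met; 15% of $2,569 = $385.35. That would push OOP to $5,584.25, over the $5,450 cap, so owner pays $5,450 − $5,198.90 = $251.10.
Summing the owner's payments: $569 + $872 + $2,903.35 + $854.55 + $251.10 = $5,450.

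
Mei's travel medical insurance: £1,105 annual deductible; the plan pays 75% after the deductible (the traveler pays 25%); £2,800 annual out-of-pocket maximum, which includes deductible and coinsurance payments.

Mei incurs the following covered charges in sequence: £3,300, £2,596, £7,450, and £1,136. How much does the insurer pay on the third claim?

£6,952.75

#1 (£3,300): deductible takes £1,105, £2,195 remains; 25% of £2,195 = £548.75. Cost to traveler: £1,653.75. OOP to date £1,653.75. Plan pays £3,300 − £1,653.75 = £1,646.25.
#2 (£2,596): 25% coinsurance on £2,596 = £649. Cost to traveler: £649. OOP to date £2,302.75. Plan pays £2,596 − £649 = £1,947.
#3 (£7,450): deductible already satisfied, so traveler's share is 25% × £7,450 = £1,862.50. OOP would hit £4,165.25 > £2,800, so the cap limits the traveler to £2,800 − £2,302.75 = £497.25. Plan pays £7,450 − £497.25 = £6,952.75.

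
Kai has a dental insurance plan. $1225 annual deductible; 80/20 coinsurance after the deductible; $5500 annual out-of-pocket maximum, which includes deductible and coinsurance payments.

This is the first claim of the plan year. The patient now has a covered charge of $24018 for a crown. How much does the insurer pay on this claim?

Nothing has been paid toward the $1225 deductible, so the first $1225 of this charge is applied there.
That leaves $24018 − $1225 = $22793 for coinsurance.
Patient's 20% share of $22793 is $4558.60.
Patient responsibility before any cap: $1225 + $4558.60 = $5783.60.
Adding $5783.60 to the $0 already spent would give $5783.60, which exceeds the $5500 cap; the patient pays just $5500 − $0 = $5500.
The plan picks up $24018 − $5500 = $18518.

$18518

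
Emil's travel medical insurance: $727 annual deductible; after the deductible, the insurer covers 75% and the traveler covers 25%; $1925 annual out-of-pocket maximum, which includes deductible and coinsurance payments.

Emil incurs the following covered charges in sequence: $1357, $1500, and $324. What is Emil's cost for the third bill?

$81

#1 ($1357): deductible takes $727, $630 remains; coinsurance $630 × 25% = $157.50. Traveler pays $884.50; OOP now $884.50.
#2 ($1500): deductible already satisfied, so traveler's share is 25% × $1500 = $375. Cost to traveler: $375. OOP to date $1259.50.
#3 ($324): deductible met; 25% of $324 = $81. Traveler pays $81; OOP now $1340.50.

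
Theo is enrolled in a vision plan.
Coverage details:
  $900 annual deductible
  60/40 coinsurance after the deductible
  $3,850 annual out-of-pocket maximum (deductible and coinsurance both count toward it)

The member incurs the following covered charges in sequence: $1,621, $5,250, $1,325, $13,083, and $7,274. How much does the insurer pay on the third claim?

#1 ($1,621): $900 finishes the deductible; $721 goes to coinsurance; coinsurance $721 × 40% = $288.40. Member pays $1,188.40; OOP now $1,188.40. Insurer: $1,621 − $1,188.40 = $432.60.
#2 ($5,250): deductible met; 40% of $5,250 = $2,100. Cost to member: $2,100. OOP to date $3,288.40. Plan pays $5,250 − $2,100 = $3,150.
#3 ($1,325): 40% coinsurance on $1,325 = $530. Cost to member: $530. OOP to date $3,818.40. Plan pays $1,325 − $530 = $795.

$795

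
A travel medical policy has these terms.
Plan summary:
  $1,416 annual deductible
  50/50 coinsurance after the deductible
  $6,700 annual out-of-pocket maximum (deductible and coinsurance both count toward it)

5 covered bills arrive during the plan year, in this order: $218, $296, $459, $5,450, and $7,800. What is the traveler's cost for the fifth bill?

$2,780.50

Bill 1, $218: fully absorbed by the deductible. Cost to traveler: $218. OOP to date $218.
Bill 2, $296: all of it applies to the deductible. Traveler pays $296; OOP now $514.
Bill 3, $459: all of it applies to the deductible. Traveler pays $459; OOP now $973.
Bill 4, $5,450: $443 to deductible, leaving $5,007; coinsurance $5,007 × 50% = $2,503.50. Cost to traveler: $2,946.50. OOP to date $3,919.50.
Bill 5, $7,800: deductible met; 50% of $7,800 = $3,900. OOP would hit $7,819.50 > $6,700, so the cap limits the traveler to $6,700 − $3,919.50 = $2,780.50.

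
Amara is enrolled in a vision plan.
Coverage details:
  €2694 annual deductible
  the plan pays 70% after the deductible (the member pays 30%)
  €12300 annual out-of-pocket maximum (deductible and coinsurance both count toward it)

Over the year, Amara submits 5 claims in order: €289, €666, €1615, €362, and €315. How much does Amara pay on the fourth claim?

€195.40

Claim 1 — €289: all of it applies to the deductible. Member owes €289 (running OOP €289).
Claim 2 — €666: fully absorbed by the deductible. Member owes €666 (running OOP €955).
Claim 3 — €1615: all of it applies to the deductible. Cost to member: €1615. OOP to date €2570.
Claim 4 — €362: €124 to deductible, leaving €238; 30% of €238 = €71.40. Cost to member: €195.40. OOP to date €2765.40.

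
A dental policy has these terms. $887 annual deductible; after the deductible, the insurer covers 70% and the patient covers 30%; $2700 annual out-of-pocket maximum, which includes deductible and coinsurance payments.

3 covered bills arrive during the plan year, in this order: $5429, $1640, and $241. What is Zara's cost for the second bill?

$450.40

Claim 1 — $5429: deductible takes $887, $4542 remains; 30% of $4542 = $1362.60. Cost to patient: $2249.60. OOP to date $2249.60.
Claim 2 — $1640: 30% coinsurance on $1640 = $492. That would push OOP to $2741.60, over the $2700 cap, so patient pays $2700 − $2249.60 = $450.40.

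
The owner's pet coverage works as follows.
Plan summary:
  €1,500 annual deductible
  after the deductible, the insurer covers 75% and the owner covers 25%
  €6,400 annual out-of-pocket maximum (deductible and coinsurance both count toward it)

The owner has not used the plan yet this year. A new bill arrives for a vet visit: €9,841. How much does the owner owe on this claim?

Nothing has been paid toward the €1,500 deductible, so the first €1,500 of this charge is applied there.
The remaining €8,341 (= €9,841 − €1,500) moves to coinsurance.
Coinsurance: €8,341 × 25% = €2,085.25.
So the owner owes €1,500 + €2,085.25 = €3,585.25 before any cap.
Cumulative spending €0 + €3,585.25 = €3,585.25 stays under the €6,400 maximum.

€3,585.25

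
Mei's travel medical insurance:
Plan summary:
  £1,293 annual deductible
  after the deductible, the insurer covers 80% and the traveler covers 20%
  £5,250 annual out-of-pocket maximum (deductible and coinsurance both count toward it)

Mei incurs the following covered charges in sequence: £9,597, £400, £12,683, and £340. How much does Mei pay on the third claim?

£2,216.20

Claim 1 — £9,597: £1,293 finishes the deductible; £8,304 goes to coinsurance; traveler's 20% is £1,660.80. Cost to traveler: £2,953.80. OOP to date £2,953.80.
Claim 2 — £400: deductible met; 20% of £400 = £80. Traveler pays £80; OOP now £3,033.80.
Claim 3 — £12,683: deductible already satisfied, so traveler's share is 20% × £12,683 = £2,536.60. That would push OOP to £5,570.40, over the £5,250 cap, so traveler pays £5,250 − £3,033.80 = £2,216.20.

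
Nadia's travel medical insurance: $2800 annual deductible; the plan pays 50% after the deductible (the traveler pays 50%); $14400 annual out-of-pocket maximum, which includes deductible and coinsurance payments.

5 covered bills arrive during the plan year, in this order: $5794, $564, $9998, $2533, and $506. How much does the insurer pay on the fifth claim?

Claim 1 ($5794): $2800 finishes the deductible; $2994 goes to coinsurance; coinsurance $2994 × 50% = $1497. Traveler pays $4297; OOP now $4297. Insurer: $5794 − $4297 = $1497.
Claim 2 ($564): 50% coinsurance on $564 = $282. Traveler owes $282 (running OOP $4579). Insurer: $564 − $282 = $282.
Claim 3 ($9998): 50% coinsurance on $9998 = $4999. Traveler pays $4999; OOP now $9578. Plan pays $9998 − $4999 = $4999.
Claim 4 ($2533): 50% coinsurance on $2533 = $1266.50. Traveler pays $1266.50; OOP now $10844.50. Plan pays $2533 − $1266.50 = $1266.50.
Claim 5 ($506): 50% coinsurance on $506 = $253. Cost to traveler: $253. OOP to date $11097.50. Insurer: $506 − $253 = $253.

$253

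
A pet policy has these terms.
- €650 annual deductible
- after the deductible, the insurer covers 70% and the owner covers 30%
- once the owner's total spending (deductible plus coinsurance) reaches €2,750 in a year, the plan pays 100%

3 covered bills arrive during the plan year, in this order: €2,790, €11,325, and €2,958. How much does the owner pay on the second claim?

€1,458

Bill 1, €2,790: €650 finishes the deductible; €2,140 goes to coinsurance; coinsurance €2,140 × 30% = €642. Owner owes €1,292 (running OOP €1,292).
Bill 2, €11,325: 30% coinsurance on €11,325 = €3,397.50. That would push OOP to €4,689.50, over the €2,750 cap, so owner pays €2,750 − €1,292 = €1,458.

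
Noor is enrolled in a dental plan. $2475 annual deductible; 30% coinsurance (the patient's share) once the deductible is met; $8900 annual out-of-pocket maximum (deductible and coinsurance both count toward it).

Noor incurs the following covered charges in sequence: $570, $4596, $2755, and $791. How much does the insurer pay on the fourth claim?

$553.70

Claim 1 — $570: all of it applies to the deductible. Patient pays $570; OOP now $570. Insurer: $570 − $570 = $0.
Claim 2 — $4596: deductible takes $1905, $2691 remains; 30% of $2691 = $807.30. Patient owes $2712.30 (running OOP $3282.30). Insurer: $4596 − $2712.30 = $1883.70.
Claim 3 — $2755: 30% coinsurance on $2755 = $826.50. Cost to patient: $826.50. OOP to date $4108.80. Insurer: $2755 − $826.50 = $1928.50.
Claim 4 — $791: deductible already satisfied, so patient's share is 30% × $791 = $237.30. Patient pays $237.30; OOP now $4346.10. Plan pays $791 − $237.30 = $553.70.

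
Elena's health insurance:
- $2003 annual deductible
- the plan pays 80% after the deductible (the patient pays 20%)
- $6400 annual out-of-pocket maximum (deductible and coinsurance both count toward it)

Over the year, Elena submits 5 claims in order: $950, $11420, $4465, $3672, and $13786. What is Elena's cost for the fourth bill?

$734.40

Claim 1 — $950: all of it applies to the deductible. Cost to patient: $950. OOP to date $950.
Claim 2 — $11420: deductible takes $1053, $10367 remains; 20% of $10367 = $2073.40. Patient owes $3126.40 (running OOP $4076.40).
Claim 3 — $4465: deductible already satisfied, so patient's share is 20% × $4465 = $893. Patient owes $893 (running OOP $4969.40).
Claim 4 — $3672: deductible met; 20% of $3672 = $734.40. Patient pays $734.40; OOP now $5703.80.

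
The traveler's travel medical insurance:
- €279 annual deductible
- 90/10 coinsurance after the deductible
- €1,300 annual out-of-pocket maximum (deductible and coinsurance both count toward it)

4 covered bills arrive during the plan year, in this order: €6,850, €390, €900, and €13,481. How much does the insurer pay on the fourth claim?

€13,246.10

Bill 1, €6,850: €279 to deductible, leaving €6,571; coinsurance €6,571 × 10% = €657.10. Cost to traveler: €936.10. OOP to date €936.10. Insurer: €6,850 − €936.10 = €5,913.90.
Bill 2, €390: deductible already satisfied, so traveler's share is 10% × €390 = €39. Cost to traveler: €39. OOP to date €975.10. Plan pays €390 − €39 = €351.
Bill 3, €900: deductible already satisfied, so traveler's share is 10% × €900 = €90. Cost to traveler: €90. OOP to date €1,065.10. Insurer: €900 − €90 = €810.
Bill 4, €13,481: 10% coinsurance on €13,481 = €1,348.10. Adding that to €1,065.10 gives €2,413.20, past the €1,300 cap; traveler pays only €1,300 − €1,065.10 = €234.90. Plan pays €13,481 − €234.90 = €13,246.10.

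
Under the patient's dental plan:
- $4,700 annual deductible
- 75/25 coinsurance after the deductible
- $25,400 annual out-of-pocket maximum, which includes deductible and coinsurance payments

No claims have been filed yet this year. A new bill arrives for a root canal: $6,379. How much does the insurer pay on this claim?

$1,259.25

Nothing has been paid toward the $4,700 deductible, so the first $4,700 of this charge is applied there.
The remaining $1,679 (= $6,379 − $4,700) moves to coinsurance.
Patient's 25% share of $1,679 is $419.75.
That puts the patient's cost at $4,700 + $419.75 = $5,119.75 before any cap.
Year-to-date out-of-pocket becomes $0 + $5,119.75 = $5,119.75, still under the $25,400 maximum, so no cap applies.
The plan picks up $6,379 − $5,119.75 = $1,259.25.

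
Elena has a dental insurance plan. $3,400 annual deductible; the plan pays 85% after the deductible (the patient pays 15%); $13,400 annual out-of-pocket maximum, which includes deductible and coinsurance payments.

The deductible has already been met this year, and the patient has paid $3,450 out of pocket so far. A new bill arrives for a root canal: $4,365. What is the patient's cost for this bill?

$654.75

The deductible is already satisfied, so the full bill goes to coinsurance.
Coinsurance: $4,365 × 15% = $654.75.
Cumulative spending $3,450 + $654.75 = $4,104.75 stays under the $13,400 maximum.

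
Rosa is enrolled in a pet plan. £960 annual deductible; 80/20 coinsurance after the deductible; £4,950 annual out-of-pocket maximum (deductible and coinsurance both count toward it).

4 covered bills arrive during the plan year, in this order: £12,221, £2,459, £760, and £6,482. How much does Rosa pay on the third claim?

£152

Claim 1 — £12,221: £960 finishes the deductible; £11,261 goes to coinsurance; owner's 20% is £2,252.20. Owner owes £3,212.20 (running OOP £3,212.20).
Claim 2 — £2,459: 20% coinsurance on £2,459 = £491.80. Cost to owner: £491.80. OOP to date £3,704.
Claim 3 — £760: deductible already satisfied, so owner's share is 20% × £760 = £152. Owner pays £152; OOP now £3,856.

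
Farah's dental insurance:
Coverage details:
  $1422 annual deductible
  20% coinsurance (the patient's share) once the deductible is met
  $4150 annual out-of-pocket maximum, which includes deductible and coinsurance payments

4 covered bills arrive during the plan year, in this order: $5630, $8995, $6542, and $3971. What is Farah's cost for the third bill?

$87.40

#1 ($5630): $1422 finishes the deductible; $4208 goes to coinsurance; 20% of $4208 = $841.60. Cost to patient: $2263.60. OOP to date $2263.60.
#2 ($8995): deductible already satisfied, so patient's share is 20% × $8995 = $1799. Patient owes $1799 (running OOP $4062.60).
#3 ($6542): 20% coinsurance on $6542 = $1308.40. That would push OOP to $5371, over the $4150 cap, so patient pays $4150 − $4062.60 = $87.40.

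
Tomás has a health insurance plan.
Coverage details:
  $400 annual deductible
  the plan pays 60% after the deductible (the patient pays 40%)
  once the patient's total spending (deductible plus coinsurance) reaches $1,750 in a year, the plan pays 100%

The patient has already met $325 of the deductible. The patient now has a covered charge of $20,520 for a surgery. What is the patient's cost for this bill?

$1,425

Remaining deductible: $400 − $325 = $75.
The remaining $20,445 (= $20,520 − $75) moves to coinsurance.
Coinsurance: $20,445 × 40% = $8,178.
That puts the patient's cost at $75 + $8,178 = $8,253 before any cap.
Year-to-date out-of-pocket would reach $325 + $8,253 = $8,578, above the $1,750 maximum, so the patient pays only $1,750 − $325 = $1,425.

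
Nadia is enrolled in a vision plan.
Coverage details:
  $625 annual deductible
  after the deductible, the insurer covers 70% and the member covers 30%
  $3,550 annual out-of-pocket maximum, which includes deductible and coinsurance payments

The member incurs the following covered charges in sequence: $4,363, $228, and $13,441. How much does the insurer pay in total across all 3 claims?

#1 ($4,363): $625 to deductible, leaving $3,738; 30% of $3,738 = $1,121.40. Cost to member: $1,746.40. OOP to date $1,746.40. Plan pays $4,363 − $1,746.40 = $2,616.60.
#2 ($228): deductible already satisfied, so member's share is 30% × $228 = $68.40. Cost to member: $68.40. OOP to date $1,814.80. Insurer: $228 − $68.40 = $159.60.
#3 ($13,441): 30% coinsurance on $13,441 = $4,032.30. That would push OOP to $5,847.10, over the $3,550 cap, so member pays $3,550 − $1,814.80 = $1,735.20. Plan pays $13,441 − $1,735.20 = $11,705.80.
Insurer total: $2,616.60 + $159.60 + $11,705.80 = $14,482.

$14,482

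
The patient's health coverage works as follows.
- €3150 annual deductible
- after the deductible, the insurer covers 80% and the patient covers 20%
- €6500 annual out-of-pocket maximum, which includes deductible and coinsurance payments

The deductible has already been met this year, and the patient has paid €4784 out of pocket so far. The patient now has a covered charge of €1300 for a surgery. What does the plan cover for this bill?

€1040

The deductible is already satisfied, so the full bill goes to coinsurance.
20% of €1300 = €260 falls to the patient.
Cumulative spending €4784 + €260 = €5044 stays under the €6500 maximum.
Insurer pays the balance: €1300 − €260 = €1040.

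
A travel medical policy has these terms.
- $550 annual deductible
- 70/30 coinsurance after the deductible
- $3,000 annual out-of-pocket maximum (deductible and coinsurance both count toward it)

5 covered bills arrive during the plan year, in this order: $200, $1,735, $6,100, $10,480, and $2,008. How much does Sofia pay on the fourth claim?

$204.50

#1 ($200): entire amount goes to the deductible. Traveler owes $200 (running OOP $200).
#2 ($1,735): deductible takes $350, $1,385 remains; coinsurance $1,385 × 30% = $415.50. Traveler owes $765.50 (running OOP $965.50).
#3 ($6,100): 30% coinsurance on $6,100 = $1,830. Cost to traveler: $1,830. OOP to date $2,795.50.
#4 ($10,480): 30% coinsurance on $10,480 = $3,144. OOP would hit $5,939.50 > $3,000, so the cap limits the traveler to $3,000 − $2,795.50 = $204.50.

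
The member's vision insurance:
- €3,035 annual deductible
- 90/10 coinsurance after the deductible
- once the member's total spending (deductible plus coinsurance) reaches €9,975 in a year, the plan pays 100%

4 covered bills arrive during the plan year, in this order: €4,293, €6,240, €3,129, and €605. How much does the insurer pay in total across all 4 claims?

€10,108.80

Bill 1, €4,293: €3,035 finishes the deductible; €1,258 goes to coinsurance; coinsurance €1,258 × 10% = €125.80. Member pays €3,160.80; OOP now €3,160.80. Insurer: €4,293 − €3,160.80 = €1,132.20.
Bill 2, €6,240: deductible met; 10% of €6,240 = €624. Member owes €624 (running OOP €3,784.80). Plan pays €6,240 − €624 = €5,616.
Bill 3, €3,129: deductible met; 10% of €3,129 = €312.90. Member pays €312.90; OOP now €4,097.70. Plan pays €3,129 − €312.90 = €2,816.10.
Bill 4, €605: deductible already satisfied, so member's share is 10% × €605 = €60.50. Member pays €60.50; OOP now €4,158.20. Insurer: €605 − €60.50 = €544.50.
Insurer total = bills − member's total = €14,267 − €4,158.20 = €10,108.80.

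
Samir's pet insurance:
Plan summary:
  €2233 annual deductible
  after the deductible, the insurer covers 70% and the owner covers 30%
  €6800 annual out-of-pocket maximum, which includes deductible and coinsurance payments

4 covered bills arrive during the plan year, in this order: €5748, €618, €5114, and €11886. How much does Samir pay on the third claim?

€1534.20

Claim 1 — €5748: €2233 to deductible, leaving €3515; coinsurance €3515 × 30% = €1054.50. Cost to owner: €3287.50. OOP to date €3287.50.
Claim 2 — €618: deductible met; 30% of €618 = €185.40. Owner owes €185.40 (running OOP €3472.90).
Claim 3 — €5114: deductible met; 30% of €5114 = €1534.20. Owner owes €1534.20 (running OOP €5007.10).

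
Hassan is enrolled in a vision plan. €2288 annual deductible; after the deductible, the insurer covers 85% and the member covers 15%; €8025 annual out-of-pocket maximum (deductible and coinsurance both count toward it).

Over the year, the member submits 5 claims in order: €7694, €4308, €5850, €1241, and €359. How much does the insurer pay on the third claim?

Claim 1 (€7694): €2288 finishes the deductible; €5406 goes to coinsurance; 15% of €5406 = €810.90. Cost to member: €3098.90. OOP to date €3098.90. Insurer: €7694 − €3098.90 = €4595.10.
Claim 2 (€4308): deductible already satisfied, so member's share is 15% × €4308 = €646.20. Cost to member: €646.20. OOP to date €3745.10. Insurer: €4308 − €646.20 = €3661.80.
Claim 3 (€5850): deductible already satisfied, so member's share is 15% × €5850 = €877.50. Member pays €877.50; OOP now €4622.60. Insurer: €5850 − €877.50 = €4972.50.

€4972.50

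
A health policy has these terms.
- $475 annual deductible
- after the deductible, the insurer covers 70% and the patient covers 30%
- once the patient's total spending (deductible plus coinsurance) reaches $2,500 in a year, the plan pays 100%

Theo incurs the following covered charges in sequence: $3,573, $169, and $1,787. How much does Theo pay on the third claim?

$536.10

Bill 1, $3,573: $475 to deductible, leaving $3,098; coinsurance $3,098 × 30% = $929.40. Patient owes $1,404.40 (running OOP $1,404.40).
Bill 2, $169: deductible met; 30% of $169 = $50.70. Patient owes $50.70 (running OOP $1,455.10).
Bill 3, $1,787: deductible already satisfied, so patient's share is 30% × $1,787 = $536.10. Patient pays $536.10; OOP now $1,991.20.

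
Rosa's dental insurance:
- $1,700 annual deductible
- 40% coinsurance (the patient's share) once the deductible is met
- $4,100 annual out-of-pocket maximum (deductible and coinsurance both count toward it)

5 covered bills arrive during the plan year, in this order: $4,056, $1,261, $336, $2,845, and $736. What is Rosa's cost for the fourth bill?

#1 ($4,056): $1,700 finishes the deductible; $2,356 goes to coinsurance; 40% of $2,356 = $942.40. Patient pays $2,642.40; OOP now $2,642.40.
#2 ($1,261): deductible met; 40% of $1,261 = $504.40. Patient owes $504.40 (running OOP $3,146.80).
#3 ($336): deductible met; 40% of $336 = $134.40. Patient pays $134.40; OOP now $3,281.20.
#4 ($2,845): deductible already satisfied, so patient's share is 40% × $2,845 = $1,138. OOP would hit $4,419.20 > $4,100, so the cap limits the patient to $4,100 − $3,281.20 = $818.80.

$818.80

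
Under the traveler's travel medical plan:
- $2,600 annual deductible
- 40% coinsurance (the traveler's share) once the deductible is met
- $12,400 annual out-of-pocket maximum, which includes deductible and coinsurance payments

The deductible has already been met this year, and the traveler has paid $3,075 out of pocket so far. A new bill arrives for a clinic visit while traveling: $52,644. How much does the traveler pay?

With the deductible met, the entire $52,644 is subject to coinsurance.
40% of $52,644 = $21,057.60 falls to the traveler.
Year-to-date out-of-pocket would reach $3,075 + $21,057.60 = $24,132.60, above the $12,400 maximum, so the traveler pays only $12,400 − $3,075 = $9,325.

$9,325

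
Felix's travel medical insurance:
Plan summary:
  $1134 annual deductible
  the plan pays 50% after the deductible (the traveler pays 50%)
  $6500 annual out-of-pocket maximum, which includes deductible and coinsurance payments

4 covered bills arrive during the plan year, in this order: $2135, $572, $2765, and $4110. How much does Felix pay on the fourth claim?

$2055

Claim 1 ($2135): deductible takes $1134, $1001 remains; coinsurance $1001 × 50% = $500.50. Cost to traveler: $1634.50. OOP to date $1634.50.
Claim 2 ($572): deductible met; 50% of $572 = $286. Traveler pays $286; OOP now $1920.50.
Claim 3 ($2765): deductible already satisfied, so traveler's share is 50% × $2765 = $1382.50. Traveler pays $1382.50; OOP now $3303.
Claim 4 ($4110): 50% coinsurance on $4110 = $2055. Traveler owes $2055 (running OOP $5358).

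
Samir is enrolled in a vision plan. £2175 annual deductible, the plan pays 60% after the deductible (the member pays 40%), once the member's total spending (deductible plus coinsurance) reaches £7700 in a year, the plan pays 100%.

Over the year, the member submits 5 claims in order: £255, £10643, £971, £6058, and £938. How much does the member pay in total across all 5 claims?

Bill 1, £255: entire amount goes to the deductible. Cost to member: £255. OOP to date £255.
Bill 2, £10643: £1920 to deductible, leaving £8723; member's 40% is £3489.20. Member owes £5409.20 (running OOP £5664.20).
Bill 3, £971: deductible met; 40% of £971 = £388.40. Member owes £388.40 (running OOP £6052.60).
Bill 4, £6058: deductible already satisfied, so member's share is 40% × £6058 = £2423.20. That would push OOP to £8475.80, over the £7700 cap, so member pays £7700 − £6052.60 = £1647.40.
Bill 5, £938: deductible already satisfied, so member's share is 40% × £938 = £375.20. That would push OOP to £8075.20, over the £7700 cap, so member pays £7700 − £7700 = £0.
Summing the member's payments: £255 + £5409.20 + £388.40 + £1647.40 + £0 = £7700.

£7700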